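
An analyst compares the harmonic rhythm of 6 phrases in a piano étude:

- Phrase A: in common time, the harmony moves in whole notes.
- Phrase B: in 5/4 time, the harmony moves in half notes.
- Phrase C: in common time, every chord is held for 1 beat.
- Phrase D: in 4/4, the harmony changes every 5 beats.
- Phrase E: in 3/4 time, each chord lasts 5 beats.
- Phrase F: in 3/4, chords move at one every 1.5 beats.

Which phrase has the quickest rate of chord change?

Phrase C

A: 4/4 = 1 chord/bar.
B: 5/2 = 2.5 chords/bar.
C: 4/1 = 4 chords/bar.
D: 4/5 = 0.8 chords/bar.
E: 3/5 = 0.6 chords/bar.
F: 3/1.5 = 2 chords/bar.
Fastest is C at 4 chords/bar.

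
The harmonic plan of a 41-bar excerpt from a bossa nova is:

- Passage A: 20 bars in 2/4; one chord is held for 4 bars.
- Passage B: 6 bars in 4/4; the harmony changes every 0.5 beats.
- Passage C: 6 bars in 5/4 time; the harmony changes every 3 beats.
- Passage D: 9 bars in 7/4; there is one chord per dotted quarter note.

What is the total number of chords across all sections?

105 chords

A has 40 beats and chords last 8 each, so 5 chords.
B has 24 beats and chords last 0.5 each, so 48 chords.
C has 30 beats and chords last 3 each, so 10 chords.
D has 63 beats and chords last 1.5 each, so 42 chords.
Total: 5 + 48 + 10 + 42 = 105.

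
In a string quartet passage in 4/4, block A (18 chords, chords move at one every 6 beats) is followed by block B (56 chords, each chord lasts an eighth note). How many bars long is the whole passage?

34 bars

A: 18 × 6 = 108 beats = 27 bars.
B: 56 × 0.5 = 28 beats = 7 bars.
Total: 27 + 7 = 34 bars.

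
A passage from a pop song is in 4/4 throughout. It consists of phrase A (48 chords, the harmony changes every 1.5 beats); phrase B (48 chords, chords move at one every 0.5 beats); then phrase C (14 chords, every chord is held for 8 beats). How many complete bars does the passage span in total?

A: 48 × 1.5 = 72 beats = 18 bars.
B: 48 × 0.5 = 24 beats = 6 bars.
C: 14 × 8 = 112 beats = 28 bars.
Total: 18 + 6 + 28 = 52 bars.

52 bars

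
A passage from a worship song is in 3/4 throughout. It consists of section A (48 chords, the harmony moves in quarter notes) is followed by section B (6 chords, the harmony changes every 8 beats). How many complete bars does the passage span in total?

32 bars

A: 48 × 1 = 48 beats = 16 bars.
B: 6 × 8 = 48 beats = 16 bars.
Total: 16 + 16 = 32 bars.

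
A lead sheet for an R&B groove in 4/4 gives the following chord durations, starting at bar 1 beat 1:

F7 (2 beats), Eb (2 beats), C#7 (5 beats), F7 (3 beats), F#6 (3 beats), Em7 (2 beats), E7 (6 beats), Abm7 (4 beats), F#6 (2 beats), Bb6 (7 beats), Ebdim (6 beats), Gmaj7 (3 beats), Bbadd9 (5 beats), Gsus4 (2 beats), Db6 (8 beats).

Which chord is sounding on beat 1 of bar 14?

Db6

Beat 1 of bar 14 is beat (14−1)×4 + 1 = 53 overall.
Running totals: F7 ends at 2, Eb ends at 4, C#7 ends at 9, F7 ends at 12, F#6 ends at 15, Em7 ends at 17, E7 ends at 23, Abm7 ends at 27, F#6 ends at 29, Bb6 ends at 36, Ebdim ends at 42, Gmaj7 ends at 45, Bbadd9 ends at 50, Gsus4 ends at 52, Db6 ends at 60.
Beat 53 falls within Db6.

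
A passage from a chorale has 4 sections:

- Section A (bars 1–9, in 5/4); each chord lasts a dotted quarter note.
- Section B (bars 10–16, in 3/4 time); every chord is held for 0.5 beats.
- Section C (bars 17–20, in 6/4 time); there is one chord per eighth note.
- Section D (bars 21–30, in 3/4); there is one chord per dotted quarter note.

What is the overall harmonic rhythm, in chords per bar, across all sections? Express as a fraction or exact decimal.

14/3 chords per bar

A: 9 bars of 5 beats is 45 beats; at 1.5 beats each that's 30 chords.
B: 7 bars of 3 beats is 21 beats; at 0.5 beats each that's 42 chords.
C: 4 bars of 6 beats is 24 beats; at 0.5 beats each that's 48 chords.
D: 10 bars of 3 beats is 30 beats; at 1.5 beats each that's 20 chords.
Overall: 140 chords over 30 bars → 140/30 = 14/3 chords per bar.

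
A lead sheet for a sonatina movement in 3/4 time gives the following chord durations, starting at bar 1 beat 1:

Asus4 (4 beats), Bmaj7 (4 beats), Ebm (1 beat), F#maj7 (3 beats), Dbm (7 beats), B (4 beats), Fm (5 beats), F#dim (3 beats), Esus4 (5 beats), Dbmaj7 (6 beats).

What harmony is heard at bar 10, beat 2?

Beat 2 of bar 10 is beat (10−1)×3 + 2 = 29 overall.
Running totals: Asus4 ends at 4, Bmaj7 ends at 8, Ebm ends at 9, F#maj7 ends at 12, Dbm ends at 19, B ends at 23, Fm ends at 28, F#dim ends at 31.
Beat 29 falls within F#dim.

F#dim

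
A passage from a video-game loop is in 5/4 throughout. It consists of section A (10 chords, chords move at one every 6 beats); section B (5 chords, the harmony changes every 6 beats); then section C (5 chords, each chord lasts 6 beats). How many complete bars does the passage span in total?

A: 10 × 6 = 60 beats = 12 bars.
B: 5 × 6 = 30 beats = 6 bars.
C: 5 × 6 = 30 beats = 6 bars.
Total: 12 + 6 + 6 = 24 bars.

24 bars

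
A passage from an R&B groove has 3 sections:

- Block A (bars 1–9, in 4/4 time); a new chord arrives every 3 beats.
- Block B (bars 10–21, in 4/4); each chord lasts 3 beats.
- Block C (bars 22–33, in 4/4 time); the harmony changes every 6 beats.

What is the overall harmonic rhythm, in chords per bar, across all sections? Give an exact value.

12/11 chords per bar

A: 9 bars of 4 beats is 36 beats; at 3 beats each that's 12 chords.
B: 12 bars of 4 beats is 48 beats; at 3 beats each that's 16 chords.
C: 12 bars of 4 beats is 48 beats; at 6 beats each that's 8 chords.
Overall: 36 chords over 33 bars → 36/33 = 12/11 chords per bar.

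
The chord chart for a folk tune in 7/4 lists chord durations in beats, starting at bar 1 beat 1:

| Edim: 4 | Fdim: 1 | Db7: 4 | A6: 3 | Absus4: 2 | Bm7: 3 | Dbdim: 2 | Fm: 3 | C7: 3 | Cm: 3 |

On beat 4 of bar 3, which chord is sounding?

Dbdim

Beat 4 of bar 3 is beat (3−1)×7 + 4 = 18 overall.
Running totals: Edim ends at 4, Fdim ends at 5, Db7 ends at 9, A6 ends at 12, Absus4 ends at 14, Bm7 ends at 17, Dbdim ends at 19.
Beat 18 falls within Dbdim.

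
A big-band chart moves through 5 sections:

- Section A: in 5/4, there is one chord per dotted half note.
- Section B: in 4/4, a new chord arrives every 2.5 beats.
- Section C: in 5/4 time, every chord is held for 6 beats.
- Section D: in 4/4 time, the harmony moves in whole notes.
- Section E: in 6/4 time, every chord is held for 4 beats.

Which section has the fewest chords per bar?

Section C

A: 5/3 = 5/3 chords/bar.
B: 4/2.5 = 1.6 chords/bar.
C: 5/6 = 5/6 chords/bar.
D: 4/4 = 1 chord/bar.
E: 6/4 = 1.5 chords/bar.
Slowest is C at 5/6 chords/bar.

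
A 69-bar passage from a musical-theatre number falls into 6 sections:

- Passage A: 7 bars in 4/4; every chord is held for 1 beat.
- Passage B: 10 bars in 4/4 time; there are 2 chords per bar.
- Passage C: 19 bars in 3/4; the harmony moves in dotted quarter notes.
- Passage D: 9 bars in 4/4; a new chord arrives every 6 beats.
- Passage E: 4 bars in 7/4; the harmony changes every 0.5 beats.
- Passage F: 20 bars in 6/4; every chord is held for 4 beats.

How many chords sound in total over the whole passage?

A: 7 bars × 4 beats = 28 beats; 1 beat/chord → 28 chords.
B: 10 bars × 4 beats = 40 beats; 2 beats/chord → 20 chords.
C: 19 bars × 3 beats = 57 beats; 1.5 beats/chord → 38 chords.
D: 9 bars × 4 beats = 36 beats; 6 beats/chord → 6 chords.
E: 4 bars × 7 beats = 28 beats; 0.5 beats/chord → 56 chords.
F: 20 bars × 6 beats = 120 beats; 4 beats/chord → 30 chords.
Total: 28 + 20 + 38 + 6 + 56 + 30 = 178.

178 chords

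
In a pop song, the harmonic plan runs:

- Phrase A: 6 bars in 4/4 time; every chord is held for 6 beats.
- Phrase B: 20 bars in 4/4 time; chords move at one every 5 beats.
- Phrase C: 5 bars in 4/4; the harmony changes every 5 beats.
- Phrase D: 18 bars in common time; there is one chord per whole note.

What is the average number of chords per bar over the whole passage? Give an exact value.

A: 6 × 4 = 24 beats ÷ 6 = 4 chords.
B: 20 × 4 = 80 beats ÷ 5 = 16 chords.
C: 5 × 4 = 20 beats ÷ 5 = 4 chords.
D: 18 × 4 = 72 beats ÷ 4 = 18 chords.
Overall: 42 chords over 49 bars → 42/49 = 6/7 chords per bar.

6/7 chords per bar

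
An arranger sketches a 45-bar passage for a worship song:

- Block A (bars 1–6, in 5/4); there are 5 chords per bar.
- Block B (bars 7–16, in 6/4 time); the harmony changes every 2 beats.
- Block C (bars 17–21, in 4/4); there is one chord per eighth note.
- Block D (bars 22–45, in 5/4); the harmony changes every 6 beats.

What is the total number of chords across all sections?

120 chords

A: 6·5 = 30 beats, 30/1 = 30 chords.
B: 10·6 = 60 beats, 60/2 = 30 chords.
C: 5·4 = 20 beats, 20/0.5 = 40 chords.
D: 24·5 = 120 beats, 120/6 = 20 chords.
Total: 30 + 30 + 40 + 20 = 120.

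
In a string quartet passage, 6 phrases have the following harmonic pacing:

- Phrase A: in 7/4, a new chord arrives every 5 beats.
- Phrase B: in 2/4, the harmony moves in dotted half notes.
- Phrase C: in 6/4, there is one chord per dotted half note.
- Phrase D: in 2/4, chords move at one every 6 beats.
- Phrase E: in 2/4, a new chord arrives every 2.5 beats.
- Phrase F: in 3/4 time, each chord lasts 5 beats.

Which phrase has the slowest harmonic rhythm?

Phrase D

A: 7 beats/bar ÷ 5 beats/chord = 1.4 chords/bar.
B: 2 beats/bar ÷ 3 beats/chord = 2/3 chords/bar.
C: 6 beats/bar ÷ 3 beats/chord = 2 chords/bar.
D: 2 beats/bar ÷ 6 beats/chord = 1/3 chords/bar.
E: 2 beats/bar ÷ 2.5 beats/chord = 0.8 chords/bar.
F: 3 beats/bar ÷ 5 beats/chord = 0.6 chords/bar.
Slowest is D at 1/3 chords/bar.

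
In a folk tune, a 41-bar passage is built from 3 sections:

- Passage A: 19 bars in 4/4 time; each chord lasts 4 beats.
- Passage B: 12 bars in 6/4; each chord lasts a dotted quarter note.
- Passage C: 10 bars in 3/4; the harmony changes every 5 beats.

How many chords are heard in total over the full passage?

73 chords

A: 19 bars × 4 beats = 76 beats; 4 beats/chord → 19 chords.
B: 12 bars × 6 beats = 72 beats; 1.5 beats/chord → 48 chords.
C: 10 bars × 3 beats = 30 beats; 5 beats/chord → 6 chords.
Total: 19 + 48 + 6 = 73.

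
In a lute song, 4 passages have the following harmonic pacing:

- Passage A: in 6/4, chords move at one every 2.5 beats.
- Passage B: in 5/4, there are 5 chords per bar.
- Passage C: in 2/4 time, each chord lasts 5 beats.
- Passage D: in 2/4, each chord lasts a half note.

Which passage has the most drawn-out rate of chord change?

A: each chord is 2.5 beats in 6/4, so 2.4 per bar.
B: each chord is 1 beat in 5/4, so 5 per bar.
C: each chord is 5 beats in 2/4, so 0.4 per bar.
D: each chord is 2 beats in 2/4, so 1 per bar.
Slowest is C at 0.4 chords/bar.

Passage C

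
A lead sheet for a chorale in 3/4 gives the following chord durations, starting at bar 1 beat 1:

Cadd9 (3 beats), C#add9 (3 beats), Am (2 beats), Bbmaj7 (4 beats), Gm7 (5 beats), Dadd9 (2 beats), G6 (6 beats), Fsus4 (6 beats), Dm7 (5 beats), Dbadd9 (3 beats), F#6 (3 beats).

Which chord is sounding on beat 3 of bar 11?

Beat 3 of bar 11 is beat (11−1)×3 + 3 = 33 overall.
Running totals: Cadd9 ends at 3, C#add9 ends at 6, Am ends at 8, Bbmaj7 ends at 12, Gm7 ends at 17, Dadd9 ends at 19, G6 ends at 25, Fsus4 ends at 31, Dm7 ends at 36.
Beat 33 falls within Dm7.

Dm7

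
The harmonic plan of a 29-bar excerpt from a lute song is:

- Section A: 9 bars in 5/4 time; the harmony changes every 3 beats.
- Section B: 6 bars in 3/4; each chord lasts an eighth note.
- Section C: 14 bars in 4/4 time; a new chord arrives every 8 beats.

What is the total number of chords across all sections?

58 chords

A: 9·5 = 45 beats, 45/3 = 15 chords.
B: 6·3 = 18 beats, 18/0.5 = 36 chords.
C: 14·4 = 56 beats, 56/8 = 7 chords.
Total: 15 + 36 + 7 = 58.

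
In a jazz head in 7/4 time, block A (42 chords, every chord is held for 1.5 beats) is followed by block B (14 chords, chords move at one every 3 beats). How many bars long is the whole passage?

15 bars

A: 42 × 1.5 = 63 beats = 9 bars.
B: 14 × 3 = 42 beats = 6 bars.
Total: 9 + 6 = 15 bars.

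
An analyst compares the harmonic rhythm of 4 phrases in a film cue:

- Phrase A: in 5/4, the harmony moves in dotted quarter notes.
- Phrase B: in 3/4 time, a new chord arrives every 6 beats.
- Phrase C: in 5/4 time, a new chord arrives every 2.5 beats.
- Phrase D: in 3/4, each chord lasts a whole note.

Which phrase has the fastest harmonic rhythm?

Phrase A

A: 5 beats/bar ÷ 1.5 beats/chord = 10/3 chords/bar.
B: 3 beats/bar ÷ 6 beats/chord = 0.5 chords/bar.
C: 5 beats/bar ÷ 2.5 beats/chord = 2 chords/bar.
D: 3 beats/bar ÷ 4 beats/chord = 0.75 chords/bar.
Fastest is A at 10/3 chords/bar.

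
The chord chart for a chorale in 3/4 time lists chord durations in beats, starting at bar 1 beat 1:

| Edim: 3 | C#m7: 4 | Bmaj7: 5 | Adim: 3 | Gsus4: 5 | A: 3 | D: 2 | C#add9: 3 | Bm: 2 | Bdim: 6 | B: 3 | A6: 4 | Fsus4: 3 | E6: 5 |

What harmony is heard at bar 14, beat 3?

A6

Beat 3 of bar 14 is beat (14−1)×3 + 3 = 42 overall.
Running totals: Edim ends at 3, C#m7 ends at 7, Bmaj7 ends at 12, Adim ends at 15, Gsus4 ends at 20, A ends at 23, D ends at 25, C#add9 ends at 28, Bm ends at 30, Bdim ends at 36, B ends at 39, A6 ends at 43.
Beat 42 falls within A6.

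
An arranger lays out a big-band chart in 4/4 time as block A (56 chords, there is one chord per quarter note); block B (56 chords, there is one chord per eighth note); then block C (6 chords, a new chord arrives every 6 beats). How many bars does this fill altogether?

A: 56 × 1 = 56 beats = 14 bars.
B: 56 × 0.5 = 28 beats = 7 bars.
C: 6 × 6 = 36 beats = 9 bars.
Total: 14 + 7 + 9 = 30 bars.

30 bars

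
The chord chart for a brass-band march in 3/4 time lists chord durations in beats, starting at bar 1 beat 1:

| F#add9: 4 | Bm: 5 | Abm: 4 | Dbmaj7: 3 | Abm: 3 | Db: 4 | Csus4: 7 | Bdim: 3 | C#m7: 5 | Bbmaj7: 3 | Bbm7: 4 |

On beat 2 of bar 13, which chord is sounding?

C#m7

Beat 2 of bar 13 is beat (13−1)×3 + 2 = 38 overall.
Running totals: F#add9 ends at 4, Bm ends at 9, Abm ends at 13, Dbmaj7 ends at 16, Abm ends at 19, Db ends at 23, Csus4 ends at 30, Bdim ends at 33, C#m7 ends at 38.
Beat 38 falls within C#m7.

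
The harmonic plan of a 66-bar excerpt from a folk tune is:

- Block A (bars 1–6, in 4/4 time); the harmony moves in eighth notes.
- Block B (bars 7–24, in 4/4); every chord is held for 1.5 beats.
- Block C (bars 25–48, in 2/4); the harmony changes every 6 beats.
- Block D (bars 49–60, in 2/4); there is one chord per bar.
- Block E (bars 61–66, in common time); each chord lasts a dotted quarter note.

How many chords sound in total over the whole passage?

A: 6·4 = 24 beats, 24/0.5 = 48 chords.
B: 18·4 = 72 beats, 72/1.5 = 48 chords.
C: 24·2 = 48 beats, 48/6 = 8 chords.
D: 12·2 = 24 beats, 24/2 = 12 chords.
E: 6·4 = 24 beats, 24/1.5 = 16 chords.
Total: 48 + 48 + 8 + 12 + 16 = 132.

132 chords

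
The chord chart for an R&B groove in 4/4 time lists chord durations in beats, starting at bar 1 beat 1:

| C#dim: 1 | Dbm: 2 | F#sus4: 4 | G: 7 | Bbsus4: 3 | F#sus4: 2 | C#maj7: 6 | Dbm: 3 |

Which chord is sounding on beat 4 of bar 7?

Dbm

Beat 4 of bar 7 is beat (7−1)×4 + 4 = 28 overall.
Running totals: C#dim ends at 1, Dbm ends at 3, F#sus4 ends at 7, G ends at 14, Bbsus4 ends at 17, F#sus4 ends at 19, C#maj7 ends at 25, Dbm ends at 28.
Beat 28 falls within Dbm.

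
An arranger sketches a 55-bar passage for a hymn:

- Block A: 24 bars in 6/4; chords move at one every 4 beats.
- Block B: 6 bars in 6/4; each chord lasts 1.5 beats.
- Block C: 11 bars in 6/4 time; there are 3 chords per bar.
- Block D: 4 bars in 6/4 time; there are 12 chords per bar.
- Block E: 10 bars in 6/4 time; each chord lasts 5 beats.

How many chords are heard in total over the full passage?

A: 24·6 = 144 beats, 144/4 = 36 chords.
B: 6·6 = 36 beats, 36/1.5 = 24 chords.
C: 11·6 = 66 beats, 66/2 = 33 chords.
D: 4·6 = 24 beats, 24/0.5 = 48 chords.
E: 10·6 = 60 beats, 60/5 = 12 chords.
Total: 36 + 24 + 33 + 48 + 12 = 153.

153 chords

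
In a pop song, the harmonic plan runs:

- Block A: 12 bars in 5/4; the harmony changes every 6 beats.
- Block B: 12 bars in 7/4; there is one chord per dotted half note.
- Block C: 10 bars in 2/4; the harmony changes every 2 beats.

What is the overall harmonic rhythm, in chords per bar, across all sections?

A: 12 bars of 5 beats is 60 beats; at 6 beats each that's 10 chords.
B: 12 bars of 7 beats is 84 beats; at 3 beats each that's 28 chords.
C: 10 bars of 2 beats is 20 beats; at 2 beats each that's 10 chords.
Overall: 48 chords over 34 bars → 48/34 = 24/17 chords per bar.

24/17 chords per bar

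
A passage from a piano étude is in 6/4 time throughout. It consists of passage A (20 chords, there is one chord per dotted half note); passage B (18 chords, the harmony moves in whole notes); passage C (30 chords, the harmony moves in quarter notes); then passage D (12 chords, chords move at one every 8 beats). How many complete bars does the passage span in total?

A: 20 × 3 = 60 beats = 10 bars.
B: 18 × 4 = 72 beats = 12 bars.
C: 30 × 1 = 30 beats = 5 bars.
D: 12 × 8 = 96 beats = 16 bars.
Total: 10 + 12 + 5 + 16 = 43 bars.

43 bars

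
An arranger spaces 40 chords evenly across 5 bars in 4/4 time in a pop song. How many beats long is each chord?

5 bars × 4 beats/bar = 20 beats total.
20 beats ÷ 40 chords = 0.5 beats per chord.
(That is an eighth note.)

0.5 beats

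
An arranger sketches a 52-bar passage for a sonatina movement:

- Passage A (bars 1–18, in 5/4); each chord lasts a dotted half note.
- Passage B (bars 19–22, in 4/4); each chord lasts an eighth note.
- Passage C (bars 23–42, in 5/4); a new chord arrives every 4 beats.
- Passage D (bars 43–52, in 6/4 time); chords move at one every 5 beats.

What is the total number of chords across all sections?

A: 18·5 = 90 beats, 90/3 = 30 chords.
B: 4·4 = 16 beats, 16/0.5 = 32 chords.
C: 20·5 = 100 beats, 100/4 = 25 chords.
D: 10·6 = 60 beats, 60/5 = 12 chords.
Total: 30 + 32 + 25 + 12 = 99.

99 chords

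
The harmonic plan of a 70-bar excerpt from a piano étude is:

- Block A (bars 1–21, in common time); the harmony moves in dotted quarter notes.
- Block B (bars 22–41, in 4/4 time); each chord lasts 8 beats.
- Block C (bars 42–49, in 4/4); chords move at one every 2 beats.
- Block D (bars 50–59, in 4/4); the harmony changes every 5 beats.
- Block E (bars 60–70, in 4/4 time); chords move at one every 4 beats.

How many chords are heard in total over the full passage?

101 chords

A: 21·4 = 84 beats, 84/1.5 = 56 chords.
B: 20·4 = 80 beats, 80/8 = 10 chords.
C: 8·4 = 32 beats, 32/2 = 16 chords.
D: 10·4 = 40 beats, 40/5 = 8 chords.
E: 11·4 = 44 beats, 44/4 = 11 chords.
Total: 56 + 10 + 16 + 8 + 11 = 101.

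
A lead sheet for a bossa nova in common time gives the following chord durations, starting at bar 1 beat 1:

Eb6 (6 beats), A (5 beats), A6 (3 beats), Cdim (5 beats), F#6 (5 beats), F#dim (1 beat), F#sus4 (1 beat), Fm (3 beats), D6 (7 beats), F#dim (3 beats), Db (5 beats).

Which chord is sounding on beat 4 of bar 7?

Beat 4 of bar 7 is beat (7−1)×4 + 4 = 28 overall.
Running totals: Eb6 ends at 6, A ends at 11, A6 ends at 14, Cdim ends at 19, F#6 ends at 24, F#dim ends at 25, F#sus4 ends at 26, Fm ends at 29.
Beat 28 falls within Fm.

Fm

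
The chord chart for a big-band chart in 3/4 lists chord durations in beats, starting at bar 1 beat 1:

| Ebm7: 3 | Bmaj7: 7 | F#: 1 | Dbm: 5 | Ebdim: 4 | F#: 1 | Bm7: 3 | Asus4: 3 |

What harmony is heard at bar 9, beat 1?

Asus4

Beat 1 of bar 9 is beat (9−1)×3 + 1 = 25 overall.
Running totals: Ebm7 ends at 3, Bmaj7 ends at 10, F# ends at 11, Dbm ends at 16, Ebdim ends at 20, F# ends at 21, Bm7 ends at 24, Asus4 ends at 27.
Beat 25 falls within Asus4.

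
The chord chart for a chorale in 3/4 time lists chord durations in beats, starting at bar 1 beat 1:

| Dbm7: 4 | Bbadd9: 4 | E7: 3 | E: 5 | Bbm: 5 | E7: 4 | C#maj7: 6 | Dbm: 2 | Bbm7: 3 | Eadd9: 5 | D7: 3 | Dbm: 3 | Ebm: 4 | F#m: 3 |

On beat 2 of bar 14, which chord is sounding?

Beat 2 of bar 14 is beat (14−1)×3 + 2 = 41 overall.
Running totals: Dbm7 ends at 4, Bbadd9 ends at 8, E7 ends at 11, E ends at 16, Bbm ends at 21, E7 ends at 25, C#maj7 ends at 31, Dbm ends at 33, Bbm7 ends at 36, Eadd9 ends at 41.
Beat 41 falls within Eadd9.

Eadd9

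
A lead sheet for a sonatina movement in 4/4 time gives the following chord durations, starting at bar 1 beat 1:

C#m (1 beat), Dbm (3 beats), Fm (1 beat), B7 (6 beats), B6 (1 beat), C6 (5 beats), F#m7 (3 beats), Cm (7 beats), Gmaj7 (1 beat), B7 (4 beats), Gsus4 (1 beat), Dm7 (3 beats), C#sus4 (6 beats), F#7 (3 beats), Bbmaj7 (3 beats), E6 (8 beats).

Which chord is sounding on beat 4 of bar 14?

Beat 4 of bar 14 is beat (14−1)×4 + 4 = 56 overall.
Running totals: C#m ends at 1, Dbm ends at 4, Fm ends at 5, B7 ends at 11, B6 ends at 12, C6 ends at 17, F#m7 ends at 20, Cm ends at 27, Gmaj7 ends at 28, B7 ends at 32, Gsus4 ends at 33, Dm7 ends at 36, C#sus4 ends at 42, F#7 ends at 45, Bbmaj7 ends at 48, E6 ends at 56.
Beat 56 falls within E6.

E6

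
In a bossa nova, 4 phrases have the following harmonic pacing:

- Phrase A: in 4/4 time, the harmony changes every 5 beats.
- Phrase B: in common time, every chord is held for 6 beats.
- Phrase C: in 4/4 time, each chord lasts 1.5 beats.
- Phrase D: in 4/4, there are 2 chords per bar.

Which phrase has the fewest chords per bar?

A: each chord is 5 beats in 4/4, so 0.8 per bar.
B: each chord is 6 beats in 4/4, so 2/3 per bar.
C: each chord is 1.5 beats in 4/4, so 8/3 per bar.
D: each chord is 2 beats in 4/4, so 2 per bar.
Slowest is B at 2/3 chords/bar.

Phrase B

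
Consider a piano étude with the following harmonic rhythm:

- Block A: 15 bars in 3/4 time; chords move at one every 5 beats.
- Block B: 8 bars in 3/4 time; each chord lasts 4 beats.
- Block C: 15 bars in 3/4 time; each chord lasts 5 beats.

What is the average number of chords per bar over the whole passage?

A: 15 × 3 = 45 beats ÷ 5 = 9 chords.
B: 8 × 3 = 24 beats ÷ 4 = 6 chords.
C: 15 × 3 = 45 beats ÷ 5 = 9 chords.
Overall: 24 chords over 38 bars → 24/38 = 12/19 chords per bar.

12/19 chords per bar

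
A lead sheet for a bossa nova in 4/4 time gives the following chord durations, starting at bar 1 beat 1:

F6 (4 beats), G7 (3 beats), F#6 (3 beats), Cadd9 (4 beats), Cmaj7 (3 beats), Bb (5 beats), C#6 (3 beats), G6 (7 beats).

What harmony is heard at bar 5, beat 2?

Beat 2 of bar 5 is beat (5−1)×4 + 2 = 18 overall.
Running totals: F6 ends at 4, G7 ends at 7, F#6 ends at 10, Cadd9 ends at 14, Cmaj7 ends at 17, Bb ends at 22.
Beat 18 falls within Bb.

Bb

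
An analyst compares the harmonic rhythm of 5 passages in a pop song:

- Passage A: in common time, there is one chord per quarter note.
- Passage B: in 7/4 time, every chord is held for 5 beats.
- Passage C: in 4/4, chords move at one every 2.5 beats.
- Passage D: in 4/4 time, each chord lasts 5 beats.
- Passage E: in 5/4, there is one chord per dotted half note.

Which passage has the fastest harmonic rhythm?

A: 4 beats/bar ÷ 1 beat/chord = 4 chords/bar.
B: 7 beats/bar ÷ 5 beats/chord = 1.4 chords/bar.
C: 4 beats/bar ÷ 2.5 beats/chord = 1.6 chords/bar.
D: 4 beats/bar ÷ 5 beats/chord = 0.8 chords/bar.
E: 5 beats/bar ÷ 3 beats/chord = 5/3 chords/bar.
Fastest is A at 4 chords/bar.

Passage A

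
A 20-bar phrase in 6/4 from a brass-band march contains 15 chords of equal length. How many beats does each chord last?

20 bars × 6 beats/bar = 120 beats total.
120 beats ÷ 15 chords = 8 beats per chord.

8 beats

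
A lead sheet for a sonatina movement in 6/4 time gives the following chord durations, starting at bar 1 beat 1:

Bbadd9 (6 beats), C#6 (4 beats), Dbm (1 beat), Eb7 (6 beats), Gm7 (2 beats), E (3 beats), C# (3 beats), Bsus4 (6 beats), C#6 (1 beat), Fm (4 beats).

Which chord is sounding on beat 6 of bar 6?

Beat 6 of bar 6 is beat (6−1)×6 + 6 = 36 overall.
Running totals: Bbadd9 ends at 6, C#6 ends at 10, Dbm ends at 11, Eb7 ends at 17, Gm7 ends at 19, E ends at 22, C# ends at 25, Bsus4 ends at 31, C#6 ends at 32, Fm ends at 36.
Beat 36 falls within Fm.

Fm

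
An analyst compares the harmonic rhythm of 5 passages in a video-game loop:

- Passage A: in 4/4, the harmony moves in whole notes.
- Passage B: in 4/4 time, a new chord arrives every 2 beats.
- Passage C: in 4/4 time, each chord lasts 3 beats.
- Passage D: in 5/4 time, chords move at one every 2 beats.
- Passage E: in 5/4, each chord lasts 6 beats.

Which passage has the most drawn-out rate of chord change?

A: 4 beats/bar ÷ 4 beats/chord = 1 chord/bar.
B: 4 beats/bar ÷ 2 beats/chord = 2 chords/bar.
C: 4 beats/bar ÷ 3 beats/chord = 4/3 chords/bar.
D: 5 beats/bar ÷ 2 beats/chord = 2.5 chords/bar.
E: 5 beats/bar ÷ 6 beats/chord = 5/6 chords/bar.
Slowest is E at 5/6 chords/bar.

Passage E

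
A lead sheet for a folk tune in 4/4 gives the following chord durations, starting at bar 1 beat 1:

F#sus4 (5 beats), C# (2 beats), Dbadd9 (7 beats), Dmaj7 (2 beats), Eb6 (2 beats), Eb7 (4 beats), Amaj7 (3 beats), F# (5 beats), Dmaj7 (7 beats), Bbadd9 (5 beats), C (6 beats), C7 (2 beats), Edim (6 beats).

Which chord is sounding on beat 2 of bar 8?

F#

Beat 2 of bar 8 is beat (8−1)×4 + 2 = 30 overall.
Running totals: F#sus4 ends at 5, C# ends at 7, Dbadd9 ends at 14, Dmaj7 ends at 16, Eb6 ends at 18, Eb7 ends at 22, Amaj7 ends at 25, F# ends at 30.
Beat 30 falls within F#.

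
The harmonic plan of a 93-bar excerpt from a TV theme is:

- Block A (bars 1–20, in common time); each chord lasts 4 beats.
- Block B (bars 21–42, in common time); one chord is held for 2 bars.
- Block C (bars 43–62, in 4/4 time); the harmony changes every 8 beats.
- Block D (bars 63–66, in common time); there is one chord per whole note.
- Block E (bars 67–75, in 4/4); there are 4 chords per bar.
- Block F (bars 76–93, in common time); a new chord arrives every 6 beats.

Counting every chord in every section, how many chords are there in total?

A: 20 bars × 4 beats = 80 beats; 4 beats/chord → 20 chords.
B: 22 bars × 4 beats = 88 beats; 8 beats/chord → 11 chords.
C: 20 bars × 4 beats = 80 beats; 8 beats/chord → 10 chords.
D: 4 bars × 4 beats = 16 beats; 4 beats/chord → 4 chords.
E: 9 bars × 4 beats = 36 beats; 1 beat/chord → 36 chords.
F: 18 bars × 4 beats = 72 beats; 6 beats/chord → 12 chords.
Total: 20 + 11 + 10 + 4 + 36 + 12 = 93.

93 chords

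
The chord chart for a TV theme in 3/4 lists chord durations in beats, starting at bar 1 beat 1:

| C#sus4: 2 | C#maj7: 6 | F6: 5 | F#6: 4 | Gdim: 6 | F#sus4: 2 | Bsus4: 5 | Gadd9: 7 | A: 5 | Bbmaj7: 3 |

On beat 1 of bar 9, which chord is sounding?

F#sus4

Beat 1 of bar 9 is beat (9−1)×3 + 1 = 25 overall.
Running totals: C#sus4 ends at 2, C#maj7 ends at 8, F6 ends at 13, F#6 ends at 17, Gdim ends at 23, F#sus4 ends at 25.
Beat 25 falls within F#sus4.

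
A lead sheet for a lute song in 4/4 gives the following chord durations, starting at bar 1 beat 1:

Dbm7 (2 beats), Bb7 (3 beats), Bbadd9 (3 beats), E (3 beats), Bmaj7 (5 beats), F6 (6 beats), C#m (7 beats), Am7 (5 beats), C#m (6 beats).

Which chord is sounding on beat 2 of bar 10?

Beat 2 of bar 10 is beat (10−1)×4 + 2 = 38 overall.
Running totals: Dbm7 ends at 2, Bb7 ends at 5, Bbadd9 ends at 8, E ends at 11, Bmaj7 ends at 16, F6 ends at 22, C#m ends at 29, Am7 ends at 34, C#m ends at 40.
Beat 38 falls within C#m.

C#m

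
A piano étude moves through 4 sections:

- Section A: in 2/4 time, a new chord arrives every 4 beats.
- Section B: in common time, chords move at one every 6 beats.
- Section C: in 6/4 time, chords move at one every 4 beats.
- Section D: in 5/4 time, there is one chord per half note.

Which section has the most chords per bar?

A: 2/4 = 0.5 chords/bar.
B: 4/6 = 2/3 chords/bar.
C: 6/4 = 1.5 chords/bar.
D: 5/2 = 2.5 chords/bar.
Fastest is D at 2.5 chords/bar.

Section D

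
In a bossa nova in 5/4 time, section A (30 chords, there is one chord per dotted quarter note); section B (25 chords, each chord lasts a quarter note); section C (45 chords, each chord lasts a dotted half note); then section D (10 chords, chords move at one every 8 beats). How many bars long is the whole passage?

57 bars

A: 30 × 1.5 = 45 beats = 9 bars.
B: 25 × 1 = 25 beats = 5 bars.
C: 45 × 3 = 135 beats = 27 bars.
D: 10 × 8 = 80 beats = 16 bars.
Total: 9 + 5 + 27 + 16 = 57 bars.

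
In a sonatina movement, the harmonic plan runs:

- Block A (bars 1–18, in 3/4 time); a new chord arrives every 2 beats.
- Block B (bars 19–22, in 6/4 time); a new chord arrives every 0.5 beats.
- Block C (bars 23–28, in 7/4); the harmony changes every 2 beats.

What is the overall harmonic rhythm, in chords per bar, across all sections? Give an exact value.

A: 18 × 3 = 54 beats ÷ 2 = 27 chords.
B: 4 × 6 = 24 beats ÷ 0.5 = 48 chords.
C: 6 × 7 = 42 beats ÷ 2 = 21 chords.
Overall: 96 chords over 28 bars → 96/28 = 24/7 chords per bar.

24/7 chords per bar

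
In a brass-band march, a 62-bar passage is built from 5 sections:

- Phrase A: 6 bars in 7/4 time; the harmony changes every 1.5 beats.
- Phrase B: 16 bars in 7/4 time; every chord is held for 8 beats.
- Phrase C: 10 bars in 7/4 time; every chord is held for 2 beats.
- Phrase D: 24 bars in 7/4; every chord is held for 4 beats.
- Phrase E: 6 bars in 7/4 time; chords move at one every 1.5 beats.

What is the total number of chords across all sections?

147 chords

A: 6·7 = 42 beats, 42/1.5 = 28 chords.
B: 16·7 = 112 beats, 112/8 = 14 chords.
C: 10·7 = 70 beats, 70/2 = 35 chords.
D: 24·7 = 168 beats, 168/4 = 42 chords.
E: 6·7 = 42 beats, 42/1.5 = 28 chords.
Total: 28 + 14 + 35 + 42 + 28 = 147.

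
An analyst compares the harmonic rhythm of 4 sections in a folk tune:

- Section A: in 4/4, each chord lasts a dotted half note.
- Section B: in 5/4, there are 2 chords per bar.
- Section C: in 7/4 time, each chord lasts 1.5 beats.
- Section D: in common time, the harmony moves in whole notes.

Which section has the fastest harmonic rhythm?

Section C

A: 4/3 = 4/3 chords/bar.
B: 5/2.5 = 2 chords/bar.
C: 7/1.5 = 14/3 chords/bar.
D: 4/4 = 1 chord/bar.
Fastest is C at 14/3 chords/bar.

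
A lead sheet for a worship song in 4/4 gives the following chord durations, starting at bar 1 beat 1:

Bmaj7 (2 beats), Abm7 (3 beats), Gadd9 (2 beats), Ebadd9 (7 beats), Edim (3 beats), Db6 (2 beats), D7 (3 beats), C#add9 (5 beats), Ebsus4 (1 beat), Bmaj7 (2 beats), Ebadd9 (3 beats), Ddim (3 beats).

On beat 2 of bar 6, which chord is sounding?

Beat 2 of bar 6 is beat (6−1)×4 + 2 = 22 overall.
Running totals: Bmaj7 ends at 2, Abm7 ends at 5, Gadd9 ends at 7, Ebadd9 ends at 14, Edim ends at 17, Db6 ends at 19, D7 ends at 22.
Beat 22 falls within D7.

D7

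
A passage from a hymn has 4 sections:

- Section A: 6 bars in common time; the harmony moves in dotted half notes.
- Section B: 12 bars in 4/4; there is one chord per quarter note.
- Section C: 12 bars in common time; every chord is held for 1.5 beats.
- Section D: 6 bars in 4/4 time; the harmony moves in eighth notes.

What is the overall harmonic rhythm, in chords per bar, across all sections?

34/9 chords per bar

A: 6 bars of 4 beats is 24 beats; at 3 beats each that's 8 chords.
B: 12 bars of 4 beats is 48 beats; at 1 beat each that's 48 chords.
C: 12 bars of 4 beats is 48 beats; at 1.5 beats each that's 32 chords.
D: 6 bars of 4 beats is 24 beats; at 0.5 beats each that's 48 chords.
Overall: 136 chords over 36 bars → 136/36 = 34/9 chords per bar.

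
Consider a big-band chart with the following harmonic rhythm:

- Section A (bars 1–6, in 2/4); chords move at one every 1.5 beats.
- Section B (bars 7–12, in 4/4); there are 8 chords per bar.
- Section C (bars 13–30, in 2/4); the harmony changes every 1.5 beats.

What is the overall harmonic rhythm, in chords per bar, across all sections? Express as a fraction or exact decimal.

8/3 chords per bar

A: 6 × 2 = 12 beats ÷ 1.5 = 8 chords.
B: 6 × 4 = 24 beats ÷ 0.5 = 48 chords.
C: 18 × 2 = 36 beats ÷ 1.5 = 24 chords.
Overall: 80 chords over 30 bars → 80/30 = 8/3 chords per bar.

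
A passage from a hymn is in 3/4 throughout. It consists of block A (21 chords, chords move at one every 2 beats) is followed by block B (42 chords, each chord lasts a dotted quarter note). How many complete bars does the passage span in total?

35 bars

A: 21 × 2 = 42 beats = 14 bars.
B: 42 × 1.5 = 63 beats = 21 bars.
Total: 14 + 21 = 35 bars.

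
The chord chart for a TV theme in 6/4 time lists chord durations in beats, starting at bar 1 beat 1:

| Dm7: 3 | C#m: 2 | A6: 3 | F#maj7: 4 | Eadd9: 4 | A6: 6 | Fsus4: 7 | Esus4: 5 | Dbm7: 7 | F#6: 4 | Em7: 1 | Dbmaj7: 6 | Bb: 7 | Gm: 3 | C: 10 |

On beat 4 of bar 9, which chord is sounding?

Dbmaj7

Beat 4 of bar 9 is beat (9−1)×6 + 4 = 52 overall.
Running totals: Dm7 ends at 3, C#m ends at 5, A6 ends at 8, F#maj7 ends at 12, Eadd9 ends at 16, A6 ends at 22, Fsus4 ends at 29, Esus4 ends at 34, Dbm7 ends at 41, F#6 ends at 45, Em7 ends at 46, Dbmaj7 ends at 52.
Beat 52 falls within Dbmaj7.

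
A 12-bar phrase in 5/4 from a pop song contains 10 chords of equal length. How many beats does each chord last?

12 bars × 5 beats/bar = 60 beats total.
60 beats ÷ 10 chords = 6 beats per chord.

6 beats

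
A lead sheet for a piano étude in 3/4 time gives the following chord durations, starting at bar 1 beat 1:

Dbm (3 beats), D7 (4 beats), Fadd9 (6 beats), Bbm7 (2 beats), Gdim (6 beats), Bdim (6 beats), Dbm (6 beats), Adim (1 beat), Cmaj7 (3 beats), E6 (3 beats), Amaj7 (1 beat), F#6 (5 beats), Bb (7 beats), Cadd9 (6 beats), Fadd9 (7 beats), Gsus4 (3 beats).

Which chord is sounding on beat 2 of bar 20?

Beat 2 of bar 20 is beat (20−1)×3 + 2 = 59 overall.
Running totals: Dbm ends at 3, D7 ends at 7, Fadd9 ends at 13, Bbm7 ends at 15, Gdim ends at 21, Bdim ends at 27, Dbm ends at 33, Adim ends at 34, Cmaj7 ends at 37, E6 ends at 40, Amaj7 ends at 41, F#6 ends at 46, Bb ends at 53, Cadd9 ends at 59.
Beat 59 falls within Cadd9.

Cadd9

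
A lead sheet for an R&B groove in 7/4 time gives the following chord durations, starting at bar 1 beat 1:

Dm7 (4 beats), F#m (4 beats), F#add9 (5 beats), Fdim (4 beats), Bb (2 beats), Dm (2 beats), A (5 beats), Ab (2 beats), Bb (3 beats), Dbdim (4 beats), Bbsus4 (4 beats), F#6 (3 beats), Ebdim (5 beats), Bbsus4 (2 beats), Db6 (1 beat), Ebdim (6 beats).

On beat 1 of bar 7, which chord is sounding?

Beat 1 of bar 7 is beat (7−1)×7 + 1 = 43 overall.
Running totals: Dm7 ends at 4, F#m ends at 8, F#add9 ends at 13, Fdim ends at 17, Bb ends at 19, Dm ends at 21, A ends at 26, Ab ends at 28, Bb ends at 31, Dbdim ends at 35, Bbsus4 ends at 39, F#6 ends at 42, Ebdim ends at 47.
Beat 43 falls within Ebdim.

Ebdim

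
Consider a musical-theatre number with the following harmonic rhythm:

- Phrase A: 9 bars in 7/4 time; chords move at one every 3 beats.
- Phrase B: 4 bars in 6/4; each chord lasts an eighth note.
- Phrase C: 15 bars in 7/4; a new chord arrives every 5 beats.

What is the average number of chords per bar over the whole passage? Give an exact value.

45/14 chords per bar

A: 9 bars of 7 beats is 63 beats; at 3 beats each that's 21 chords.
B: 4 bars of 6 beats is 24 beats; at 0.5 beats each that's 48 chords.
C: 15 bars of 7 beats is 105 beats; at 5 beats each that's 21 chords.
Overall: 90 chords over 28 bars → 90/28 = 45/14 chords per bar.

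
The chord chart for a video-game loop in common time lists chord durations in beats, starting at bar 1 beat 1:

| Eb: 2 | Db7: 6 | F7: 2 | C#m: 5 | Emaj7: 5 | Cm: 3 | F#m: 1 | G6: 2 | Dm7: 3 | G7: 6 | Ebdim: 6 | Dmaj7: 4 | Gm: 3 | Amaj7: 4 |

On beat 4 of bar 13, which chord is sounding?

Amaj7

Beat 4 of bar 13 is beat (13−1)×4 + 4 = 52 overall.
Running totals: Eb ends at 2, Db7 ends at 8, F7 ends at 10, C#m ends at 15, Emaj7 ends at 20, Cm ends at 23, F#m ends at 24, G6 ends at 26, Dm7 ends at 29, G7 ends at 35, Ebdim ends at 41, Dmaj7 ends at 45, Gm ends at 48, Amaj7 ends at 52.
Beat 52 falls within Amaj7.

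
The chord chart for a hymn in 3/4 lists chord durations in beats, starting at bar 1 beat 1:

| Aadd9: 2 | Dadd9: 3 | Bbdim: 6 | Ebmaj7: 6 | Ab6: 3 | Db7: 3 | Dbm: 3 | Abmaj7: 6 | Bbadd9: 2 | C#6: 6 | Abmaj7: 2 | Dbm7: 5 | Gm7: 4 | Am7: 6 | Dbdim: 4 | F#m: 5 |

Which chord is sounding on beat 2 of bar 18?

Am7

Beat 2 of bar 18 is beat (18−1)×3 + 2 = 53 overall.
Running totals: Aadd9 ends at 2, Dadd9 ends at 5, Bbdim ends at 11, Ebmaj7 ends at 17, Ab6 ends at 20, Db7 ends at 23, Dbm ends at 26, Abmaj7 ends at 32, Bbadd9 ends at 34, C#6 ends at 40, Abmaj7 ends at 42, Dbm7 ends at 47, Gm7 ends at 51, Am7 ends at 57.
Beat 53 falls within Am7.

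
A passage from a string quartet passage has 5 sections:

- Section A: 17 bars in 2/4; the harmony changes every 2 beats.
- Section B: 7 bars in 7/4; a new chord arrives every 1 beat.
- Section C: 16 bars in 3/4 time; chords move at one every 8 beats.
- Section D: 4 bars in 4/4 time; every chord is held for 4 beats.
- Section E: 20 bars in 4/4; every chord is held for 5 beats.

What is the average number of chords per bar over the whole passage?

23/16 chords per bar

A: 17 bars of 2 beats is 34 beats; at 2 beats each that's 17 chords.
B: 7 bars of 7 beats is 49 beats; at 1 beat each that's 49 chords.
C: 16 bars of 3 beats is 48 beats; at 8 beats each that's 6 chords.
D: 4 bars of 4 beats is 16 beats; at 4 beats each that's 4 chords.
E: 20 bars of 4 beats is 80 beats; at 5 beats each that's 16 chords.
Overall: 92 chords over 64 bars → 92/64 = 23/16 chords per bar.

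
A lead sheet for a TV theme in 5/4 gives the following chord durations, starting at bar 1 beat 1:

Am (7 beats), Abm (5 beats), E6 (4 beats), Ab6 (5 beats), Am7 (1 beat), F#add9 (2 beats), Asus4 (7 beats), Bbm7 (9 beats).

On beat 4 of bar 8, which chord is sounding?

Beat 4 of bar 8 is beat (8−1)×5 + 4 = 39 overall.
Running totals: Am ends at 7, Abm ends at 12, E6 ends at 16, Ab6 ends at 21, Am7 ends at 22, F#add9 ends at 24, Asus4 ends at 31, Bbm7 ends at 40.
Beat 39 falls within Bbm7.

Bbm7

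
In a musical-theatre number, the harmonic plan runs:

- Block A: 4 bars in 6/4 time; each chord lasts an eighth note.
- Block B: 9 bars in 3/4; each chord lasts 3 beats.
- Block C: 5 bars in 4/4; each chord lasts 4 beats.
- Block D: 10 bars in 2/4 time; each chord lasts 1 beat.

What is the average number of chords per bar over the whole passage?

A: 4 × 6 = 24 beats ÷ 0.5 = 48 chords.
B: 9 × 3 = 27 beats ÷ 3 = 9 chords.
C: 5 × 4 = 20 beats ÷ 4 = 5 chords.
D: 10 × 2 = 20 beats ÷ 1 = 20 chords.
Overall: 82 chords over 28 bars → 82/28 = 41/14 chords per bar.

41/14 chords per bar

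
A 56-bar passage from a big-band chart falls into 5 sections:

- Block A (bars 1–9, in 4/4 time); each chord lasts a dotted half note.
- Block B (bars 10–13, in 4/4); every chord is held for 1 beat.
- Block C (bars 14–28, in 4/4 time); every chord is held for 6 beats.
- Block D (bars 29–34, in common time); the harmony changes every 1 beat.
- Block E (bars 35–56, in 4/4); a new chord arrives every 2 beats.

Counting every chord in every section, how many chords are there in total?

A: 9 bars × 4 beats = 36 beats; 3 beats/chord → 12 chords.
B: 4 bars × 4 beats = 16 beats; 1 beat/chord → 16 chords.
C: 15 bars × 4 beats = 60 beats; 6 beats/chord → 10 chords.
D: 6 bars × 4 beats = 24 beats; 1 beat/chord → 24 chords.
E: 22 bars × 4 beats = 88 beats; 2 beats/chord → 44 chords.
Total: 12 + 16 + 10 + 24 + 44 = 106.

106 chords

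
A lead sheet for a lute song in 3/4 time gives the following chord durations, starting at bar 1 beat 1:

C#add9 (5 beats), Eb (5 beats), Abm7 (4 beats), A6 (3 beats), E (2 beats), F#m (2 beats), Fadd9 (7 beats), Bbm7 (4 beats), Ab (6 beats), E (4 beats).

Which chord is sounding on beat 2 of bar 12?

Beat 2 of bar 12 is beat (12−1)×3 + 2 = 35 overall.
Running totals: C#add9 ends at 5, Eb ends at 10, Abm7 ends at 14, A6 ends at 17, E ends at 19, F#m ends at 21, Fadd9 ends at 28, Bbm7 ends at 32, Ab ends at 38.
Beat 35 falls within Ab.

Ab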